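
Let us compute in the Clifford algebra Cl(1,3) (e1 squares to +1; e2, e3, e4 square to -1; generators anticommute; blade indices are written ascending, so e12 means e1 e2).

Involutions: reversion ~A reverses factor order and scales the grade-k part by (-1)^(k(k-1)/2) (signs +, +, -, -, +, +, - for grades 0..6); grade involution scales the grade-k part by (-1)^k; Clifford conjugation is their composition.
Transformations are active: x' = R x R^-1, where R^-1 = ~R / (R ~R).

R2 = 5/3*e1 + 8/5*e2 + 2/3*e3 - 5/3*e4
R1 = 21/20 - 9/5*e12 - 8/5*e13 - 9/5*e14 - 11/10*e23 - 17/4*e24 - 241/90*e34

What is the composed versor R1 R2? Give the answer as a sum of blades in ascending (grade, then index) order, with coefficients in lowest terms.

Distribute over the terms of R2 (each basis-blade product reordered to ascending indices, repeated generators contracted through their squares):
R1 (5/3*e1) = 7/4*e1 + 3*e2 + 8/3*e3 + 3*e4 - 11/6*e123 - 85/12*e124 - 241/54*e134
R1 (8/5*e2) = 72/25*e1 + 42/25*e2 - 44/25*e3 - 34/5*e4 + 64/25*e123 + 72/25*e124 - 964/225*e234
R1 (2/3*e3) = 16/15*e1 + 11/15*e2 + 7/10*e3 - 241/135*e4 - 6/5*e123 + 6/5*e134 + 17/6*e234
R1 (-5/3*e4) = -3*e1 - 85/12*e2 - 241/54*e3 - 7/4*e4 + 3*e124 + 8/3*e134 + 11/6*e234
Summing the partial products and collecting blades:
Answer: 809/300*e1 - 167/100*e2 - 1928/675*e3 - 3961/540*e4 - 71/150*e123 - 361/300*e124 - 161/270*e134 + 86/225*e234


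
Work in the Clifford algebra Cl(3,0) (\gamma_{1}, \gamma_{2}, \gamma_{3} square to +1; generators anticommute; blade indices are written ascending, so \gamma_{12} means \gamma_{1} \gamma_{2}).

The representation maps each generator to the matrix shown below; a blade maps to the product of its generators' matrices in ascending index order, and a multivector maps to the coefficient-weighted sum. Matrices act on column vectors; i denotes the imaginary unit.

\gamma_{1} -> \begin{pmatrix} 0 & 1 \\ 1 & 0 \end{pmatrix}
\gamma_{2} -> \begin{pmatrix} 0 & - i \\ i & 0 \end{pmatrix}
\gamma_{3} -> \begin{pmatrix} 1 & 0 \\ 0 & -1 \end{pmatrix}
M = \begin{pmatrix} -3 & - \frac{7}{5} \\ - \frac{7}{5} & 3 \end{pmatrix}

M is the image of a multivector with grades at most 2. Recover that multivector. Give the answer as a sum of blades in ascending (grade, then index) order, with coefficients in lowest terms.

Method: 1, rho(\gamma_{1}), rho(\gamma_{2}), rho(\gamma_{3}) form a trace-orthogonal basis of the 2x2 complex matrices (tr(X Y) = 2 if X = Y, else 0), so M = m0*1 + m1*rho(\gamma_{1}) + m2*rho(\gamma_{2}) + m3*rho(\gamma_{3}) with m0 = tr(M)/2 = 0, m1 = tr(M rho(\gamma_{1}))/2 = - \frac{7}{5}, m2 = tr(M rho(\gamma_{2}))/2 = 0, m3 = tr(M rho(\gamma_{3}))/2 = -3.
Multiplying table entries, the bivector images are rho(\gamma_{12}) = i*rho(\gamma_{3}), rho(\gamma_{13}) = -i*rho(\gamma_{2}), rho(\gamma_{23}) = i*rho(\gamma_{1}); with real blade coefficients the real parts of m0..m3 are the coefficients of 1, \gamma_{1}, \gamma_{2}, \gamma_{3} and the imaginary parts give the bivectors (\gamma_{23}: Im m1, \gamma_{13}: -Im m2, \gamma_{12}: Im m3).
Answer: -\frac{7}{5} \gamma_{1} - 3 \gamma_{3}


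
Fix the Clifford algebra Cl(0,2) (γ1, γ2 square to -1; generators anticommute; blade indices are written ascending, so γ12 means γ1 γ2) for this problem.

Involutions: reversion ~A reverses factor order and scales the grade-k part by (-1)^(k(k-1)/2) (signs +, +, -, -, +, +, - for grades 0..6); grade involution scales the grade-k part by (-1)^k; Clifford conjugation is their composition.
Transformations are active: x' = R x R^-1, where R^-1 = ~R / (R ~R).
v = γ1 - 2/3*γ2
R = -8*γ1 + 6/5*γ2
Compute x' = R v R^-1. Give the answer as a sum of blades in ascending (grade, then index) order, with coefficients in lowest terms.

~R = -8*γ1 + 6/5*γ2, and R ~R = -1636/25, so R^-1 = ~R / (-1636/25).
R v = 44/5 + 62/15*γ12
Answer: 471/409*γ1 + 422/1227*γ2


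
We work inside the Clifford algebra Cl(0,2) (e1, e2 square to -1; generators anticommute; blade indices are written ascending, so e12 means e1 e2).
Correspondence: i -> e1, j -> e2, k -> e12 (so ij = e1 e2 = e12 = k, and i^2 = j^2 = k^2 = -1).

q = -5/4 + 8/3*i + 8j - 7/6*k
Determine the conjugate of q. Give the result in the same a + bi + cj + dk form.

In blades: q = -5/4 + 8/3*e1 + 8*e2 - 7/6*e12.
Conjugation here is Clifford conjugation: the scalar is fixed and the grade-1 and grade-2 blades all flip sign, giving -5/4 - 8/3*e1 - 8*e2 + 7/6*e12; translating back:
Answer: -5/4 - 8/3*i - 8j + 7/6*k


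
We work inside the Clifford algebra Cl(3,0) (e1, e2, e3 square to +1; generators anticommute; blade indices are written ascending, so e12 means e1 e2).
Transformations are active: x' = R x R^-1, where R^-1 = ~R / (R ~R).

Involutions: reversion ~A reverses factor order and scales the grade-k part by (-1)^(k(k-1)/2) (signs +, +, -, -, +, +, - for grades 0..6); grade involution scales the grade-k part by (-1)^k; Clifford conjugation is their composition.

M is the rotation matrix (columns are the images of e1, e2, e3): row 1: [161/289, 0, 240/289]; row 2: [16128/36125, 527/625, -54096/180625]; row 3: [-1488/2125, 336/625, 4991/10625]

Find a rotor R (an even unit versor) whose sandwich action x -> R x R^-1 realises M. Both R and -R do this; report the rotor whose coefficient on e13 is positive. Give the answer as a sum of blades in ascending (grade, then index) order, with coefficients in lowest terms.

Method: write R = a + b12*e12 + b13*e13 + b23*e23 with a^2 + b12^2 + b13^2 + b23^2 = 1 (so R^-1 = ~R). Expanding the columns R e_j ~R gives tr M = 4a^2 - 1 and, from the antisymmetric part, M21 - M12 = -4a*b12, M13 - M31 = 4a*b13, M32 - M23 = -4a*b23.
Here tr M = 13511/7225, so a^2 = (1 + tr M)/4 = 5184/7225 and a = ±72/85. Taking a = 72/85: M21 - M12 = 16128/36125, M13 - M31 = 55296/36125, M32 - M23 = 6048/7225, giving b12 = -56/425, b13 = 192/425, b23 = -21/85, i.e. R = 72/85 - 56/425*e12 + 192/425*e13 - 21/85*e23.
Its e13 coefficient is already positive.
Answer: 72/85 - 56/425*e12 + 192/425*e13 - 21/85*e23. Key observation: the double cover Spin(3) -> SO(3) sends R and -R to the same matrix (trace 13511/7225 here), so the stated sign of the e13 coefficient is what selects one sheet.


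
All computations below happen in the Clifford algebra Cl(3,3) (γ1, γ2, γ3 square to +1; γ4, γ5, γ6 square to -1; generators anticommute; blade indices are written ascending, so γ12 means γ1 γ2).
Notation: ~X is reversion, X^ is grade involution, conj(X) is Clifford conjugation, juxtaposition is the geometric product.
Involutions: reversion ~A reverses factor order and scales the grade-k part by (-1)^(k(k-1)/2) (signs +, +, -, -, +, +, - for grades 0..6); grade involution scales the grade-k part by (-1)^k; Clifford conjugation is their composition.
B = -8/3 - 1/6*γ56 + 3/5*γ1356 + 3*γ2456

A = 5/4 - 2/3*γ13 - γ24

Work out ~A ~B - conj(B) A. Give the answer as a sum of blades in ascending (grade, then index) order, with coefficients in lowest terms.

first term: -10/3 - 16/9*γ13 - 8/3*γ24 + 337/120*γ56 + 31/36*γ1356 + 47/12*γ2456 - 13/5*γ123456
second term: -10/3 + 16/9*γ13 + 8/3*γ24 - 287/120*γ56 + 23/36*γ1356 + 43/12*γ2456 + 13/5*γ123456
Answer: -32/9*γ13 - 16/3*γ24 + 26/5*γ56 + 2/9*γ1356 + 1/3*γ2456 - 26/5*γ123456


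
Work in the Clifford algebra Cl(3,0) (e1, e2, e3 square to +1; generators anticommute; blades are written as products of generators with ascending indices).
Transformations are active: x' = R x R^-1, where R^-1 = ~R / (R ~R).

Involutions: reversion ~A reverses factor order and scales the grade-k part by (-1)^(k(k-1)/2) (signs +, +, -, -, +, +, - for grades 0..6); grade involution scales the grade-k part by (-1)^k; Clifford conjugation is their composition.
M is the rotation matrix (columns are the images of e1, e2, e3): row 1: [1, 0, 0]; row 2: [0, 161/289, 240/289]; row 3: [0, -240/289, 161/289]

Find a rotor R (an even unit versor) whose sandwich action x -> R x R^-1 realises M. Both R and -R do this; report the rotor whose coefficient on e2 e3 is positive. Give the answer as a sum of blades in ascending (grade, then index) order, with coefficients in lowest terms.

Method: write R = a + b12*e1 e2 + b13*e1 e3 + b23*e2 e3 with a^2 + b12^2 + b13^2 + b23^2 = 1 (so R^-1 = ~R). Expanding the columns R e_j ~R gives tr M = 4a^2 - 1 and, from the antisymmetric part, M21 - M12 = -4a*b12, M13 - M31 = 4a*b13, M32 - M23 = -4a*b23.
Here tr M = 611/289, so a^2 = (1 + tr M)/4 = 225/289 and a = ±15/17. Taking a = 15/17: M21 - M12 = 0, M13 - M31 = 0, M32 - M23 = -480/289, giving b12 = 0, b13 = 0, b23 = 8/17, i.e. R = 15/17 + 8/17*e2 e3.
Its e2 e3 coefficient is already positive.
Answer: 15/17 + 8/17*e2 e3. Recall the cover is two-to-one: with M of trace 611/289, both preimages act alike, and the stated e2 e3 sign chooses the sheet.


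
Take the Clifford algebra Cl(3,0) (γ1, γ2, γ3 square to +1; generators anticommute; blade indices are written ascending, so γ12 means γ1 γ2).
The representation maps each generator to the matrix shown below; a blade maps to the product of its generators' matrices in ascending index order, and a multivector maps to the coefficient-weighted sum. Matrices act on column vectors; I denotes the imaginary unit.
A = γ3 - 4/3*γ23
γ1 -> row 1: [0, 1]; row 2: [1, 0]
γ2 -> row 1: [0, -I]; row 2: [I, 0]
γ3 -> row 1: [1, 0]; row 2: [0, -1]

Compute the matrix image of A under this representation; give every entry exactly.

Bivector images (products of the table entries): rho(γ23) = rho(γ2)rho(γ3) = row 1: [0, I]; row 2: [I, 0].
M = (1)*rho(γ3) + (-4/3)*rho(γ23), summed entrywise:
Answer: row 1: [1, -4*I/3]; row 2: [-4*I/3, -1]


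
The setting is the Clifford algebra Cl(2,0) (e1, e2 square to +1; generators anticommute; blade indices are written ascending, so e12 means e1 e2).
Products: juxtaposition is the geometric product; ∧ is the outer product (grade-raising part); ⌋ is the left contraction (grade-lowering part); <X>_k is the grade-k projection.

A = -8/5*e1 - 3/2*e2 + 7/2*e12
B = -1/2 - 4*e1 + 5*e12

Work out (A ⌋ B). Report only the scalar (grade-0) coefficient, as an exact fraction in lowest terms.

step 1: -111/10 + 15/2*e1 - 8*e2
Answer: -111/10


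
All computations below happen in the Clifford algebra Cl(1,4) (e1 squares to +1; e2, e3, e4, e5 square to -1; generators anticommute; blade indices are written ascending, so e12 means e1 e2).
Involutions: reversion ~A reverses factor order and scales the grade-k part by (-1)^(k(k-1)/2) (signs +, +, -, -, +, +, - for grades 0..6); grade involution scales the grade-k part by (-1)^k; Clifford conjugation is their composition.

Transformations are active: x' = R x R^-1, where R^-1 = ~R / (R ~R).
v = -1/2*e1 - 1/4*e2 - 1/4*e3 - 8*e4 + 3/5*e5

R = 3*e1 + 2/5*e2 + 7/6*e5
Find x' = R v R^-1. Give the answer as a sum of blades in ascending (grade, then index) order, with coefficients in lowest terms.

~R = 3*e1 + 2/5*e2 + 7/6*e5, and R ~R = 6731/900, so R^-1 = ~R / (6731/900).
R v = -21/10 - 11/20*e12 - 3/4*e13 - 24*e14 + 143/60*e15 - 1/10*e23 - 16/5*e24 + 319/600*e25 + 7/24*e35 + 28/3*e45
Answer: -15949/13462*e1 + 683/26924*e2 + 1/4*e3 + 8*e4 - 42243/33655*e5


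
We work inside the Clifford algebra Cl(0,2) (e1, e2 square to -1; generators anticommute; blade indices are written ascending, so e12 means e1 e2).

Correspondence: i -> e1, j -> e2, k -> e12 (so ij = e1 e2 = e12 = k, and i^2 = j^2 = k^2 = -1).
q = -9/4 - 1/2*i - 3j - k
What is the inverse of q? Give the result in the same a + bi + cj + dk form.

In blades: q = -9/4 - 1/2*e1 - 3*e2 - e12.
With qbar = -9/4 + 1/2*e1 + 3*e2 + e12 (scalar fixed, mapped units negated), q qbar = 245/16 (the sum of squared coefficients), so q^-1 = qbar / (245/16) = -36/245 + 8/245*e1 + 48/245*e2 + 16/245*e12; translating back:
Answer: -36/245 + 8/245*i + 48/245*j + 16/245*k


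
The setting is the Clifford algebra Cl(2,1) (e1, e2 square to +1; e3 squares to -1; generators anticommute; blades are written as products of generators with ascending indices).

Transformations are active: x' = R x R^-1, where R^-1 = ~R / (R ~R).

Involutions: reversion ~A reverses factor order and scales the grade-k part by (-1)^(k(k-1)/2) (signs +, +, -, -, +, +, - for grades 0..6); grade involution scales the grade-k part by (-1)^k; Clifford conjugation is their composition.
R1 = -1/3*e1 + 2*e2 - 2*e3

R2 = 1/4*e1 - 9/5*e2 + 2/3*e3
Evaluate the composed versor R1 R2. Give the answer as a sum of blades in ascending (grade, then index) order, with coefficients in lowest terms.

Distribute over the terms of R1 (each basis-blade product reordered to ascending indices, repeated generators contracted through their squares):
(-1/3*e1) R2 = -1/12 + 3/5*e1 e2 - 2/9*e1 e3
(2*e2) R2 = -18/5 - 1/2*e1 e2 + 4/3*e2 e3
(-2*e3) R2 = 4/3 + 1/2*e1 e3 - 18/5*e2 e3
Summing the partial products and collecting blades:
Answer: -47/20 + 1/10*e1 e2 + 5/18*e1 e3 - 34/15*e2 e3


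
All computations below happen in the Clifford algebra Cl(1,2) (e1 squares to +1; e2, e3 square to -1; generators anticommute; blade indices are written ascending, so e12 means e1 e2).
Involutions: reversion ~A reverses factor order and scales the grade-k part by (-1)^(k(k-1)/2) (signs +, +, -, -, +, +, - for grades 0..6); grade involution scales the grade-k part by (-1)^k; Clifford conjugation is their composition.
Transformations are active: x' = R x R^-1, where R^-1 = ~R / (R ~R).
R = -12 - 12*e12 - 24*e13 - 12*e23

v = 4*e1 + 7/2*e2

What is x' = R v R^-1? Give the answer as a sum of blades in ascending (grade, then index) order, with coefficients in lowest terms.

~R = -12 + 12*e12 + 24*e13 + 12*e23, and R ~R = -432, so R^-1 = ~R / (-432).
R v = -6*e1 + 6*e2 + 54*e3 + 36*e123
Answer: -7/3*e1 + 5/6*e2 + e3


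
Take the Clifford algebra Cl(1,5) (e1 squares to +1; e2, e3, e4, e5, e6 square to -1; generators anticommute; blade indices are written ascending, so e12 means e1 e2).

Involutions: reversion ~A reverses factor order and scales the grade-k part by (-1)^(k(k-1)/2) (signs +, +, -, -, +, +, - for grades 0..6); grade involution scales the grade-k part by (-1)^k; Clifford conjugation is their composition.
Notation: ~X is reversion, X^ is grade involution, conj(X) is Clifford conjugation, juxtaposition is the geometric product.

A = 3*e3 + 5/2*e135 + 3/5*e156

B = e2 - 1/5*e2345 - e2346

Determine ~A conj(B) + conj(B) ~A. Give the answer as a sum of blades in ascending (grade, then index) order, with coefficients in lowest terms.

first term: 3*e23 + 1/2*e124 - 3/5*e245 - 3*e246 + 5/2*e1235 + 3/5*e1256 - 3/5*e12345 + 3/25*e12346 - 5/2*e12456
second term: -3*e23 + 1/2*e124 + 3/5*e245 + 3*e246 - 5/2*e1235 - 3/5*e1256 + 3/5*e12345 - 3/25*e12346 + 5/2*e12456
Answer: e124


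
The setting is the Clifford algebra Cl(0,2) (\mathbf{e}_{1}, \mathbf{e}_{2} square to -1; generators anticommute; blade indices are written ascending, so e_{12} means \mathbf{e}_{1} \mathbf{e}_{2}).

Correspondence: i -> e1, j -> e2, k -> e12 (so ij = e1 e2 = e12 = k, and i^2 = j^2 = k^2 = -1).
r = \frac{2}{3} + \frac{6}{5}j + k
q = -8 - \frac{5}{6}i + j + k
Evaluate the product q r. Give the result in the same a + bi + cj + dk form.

In blades: q = -8 - \frac{5}{6} e_{1} + e_{2} + e_{12}, r = \frac{2}{3} + \frac{6}{5} e_{2} + e_{12}.
Distribute q over r term by term (generator squares from the signature, products reordered to ascending indices): (-8)*r = -\frac{16}{3} - \frac{48}{5} e_{2} - 8 e_{12}; (-\frac{5}{6} e_{1})*r = -\frac{5}{9} e_{1} + \frac{5}{6} e_{2} - e_{12}; (e_{2})*r = -\frac{6}{5} + e_{1} + \frac{2}{3} e_{2}; (e_{12})*r = -1 - \frac{6}{5} e_{1} + \frac{2}{3} e_{12}.
Sum: -\frac{113}{15} - \frac{34}{45} e_{1} - \frac{81}{10} e_{2} - \frac{25}{3} e_{12}; translating back through the correspondence:
Answer: -\frac{113}{15} - \frac{34}{45}i - \frac{81}{10}j - \frac{25}{3}k


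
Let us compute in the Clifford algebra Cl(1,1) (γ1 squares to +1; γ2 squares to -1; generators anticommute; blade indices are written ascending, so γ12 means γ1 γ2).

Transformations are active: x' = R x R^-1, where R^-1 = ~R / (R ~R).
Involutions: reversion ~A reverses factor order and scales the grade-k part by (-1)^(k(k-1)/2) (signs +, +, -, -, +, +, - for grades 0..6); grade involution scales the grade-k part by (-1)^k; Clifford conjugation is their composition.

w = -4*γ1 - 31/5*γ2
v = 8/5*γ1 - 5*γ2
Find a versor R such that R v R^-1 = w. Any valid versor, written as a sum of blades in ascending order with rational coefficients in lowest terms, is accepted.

Reasoning: v^2 = w^2 = -561/25 since conjugation preserves the quadratic form; R = v + w = -12/5*γ1 - 56/5*γ2 is then valid when invertible, keeping its own part and reversing (v - w)/2.
Answer: -12/5*γ1 - 56/5*γ2


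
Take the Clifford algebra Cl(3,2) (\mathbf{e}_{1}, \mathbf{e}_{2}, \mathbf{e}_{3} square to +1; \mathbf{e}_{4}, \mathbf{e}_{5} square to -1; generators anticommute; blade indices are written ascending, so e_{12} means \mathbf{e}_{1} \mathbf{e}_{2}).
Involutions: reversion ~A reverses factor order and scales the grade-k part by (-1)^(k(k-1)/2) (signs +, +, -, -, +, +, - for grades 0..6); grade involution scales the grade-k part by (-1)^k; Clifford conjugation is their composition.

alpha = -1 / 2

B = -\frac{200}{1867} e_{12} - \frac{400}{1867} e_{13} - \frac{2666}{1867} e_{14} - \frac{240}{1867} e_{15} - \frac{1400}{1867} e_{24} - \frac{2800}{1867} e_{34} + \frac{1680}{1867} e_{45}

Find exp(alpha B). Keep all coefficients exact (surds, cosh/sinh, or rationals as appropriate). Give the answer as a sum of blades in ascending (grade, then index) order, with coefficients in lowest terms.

B^2 term by term: the squares give (-\frac{200}{1867})^2*(e_{12})^2 + (-\frac{400}{1867})^2*(e_{13})^2 + (-\frac{2666}{1867})^2*(e_{14})^2 + (-\frac{240}{1867})^2*(e_{15})^2 + (-\frac{1400}{1867})^2*(e_{24})^2 + (-\frac{2800}{1867})^2*(e_{34})^2 + (\frac{1680}{1867})^2*(e_{45})^2 = \frac{40000}{3485689}*(-1) + \frac{160000}{3485689}*(-1) + \frac{7107556}{3485689}*(+1) + \frac{57600}{3485689}*(+1) + \frac{1960000}{3485689}*(+1) + \frac{7840000}{3485689}*(+1) + \frac{2822400}{3485689}*(-1) = 4 (each basis 2-blade squares to minus the product of its generators' squares); cross terms between blades sharing an index anticommute and cancel; the commuting (index-disjoint) pairs give grade-4 terms 2*c*c'*(blade product), which cancel blade by blade — e_{1234}: \frac{1120000}{3485689} - \frac{1120000}{3485689} = 0; e_{1245}: -\frac{672000}{3485689} + \frac{672000}{3485689} = 0; e_{1345}: -\frac{1344000}{3485689} + \frac{1344000}{3485689} = 0 — confirming B is simple. So B^2 = 4.
B^2 = 4 — B^2 > 0, so the exponential closes hyperbolically: l = 2, alpha*l = -1, so exp(alpha B) = cosh(-1) + (sinh(-1)/2)*B = \cosh{\left(1 \right)} + (- \frac{\sinh{\left(1 \right)}}{2})*B.
Answer: \cosh{\left(1 \right)} + \frac{100 \sinh{\left(1 \right)}}{1867} e_{12} + \frac{200 \sinh{\left(1 \right)}}{1867} e_{13} + \frac{1333 \sinh{\left(1 \right)}}{1867} e_{14} + \frac{120 \sinh{\left(1 \right)}}{1867} e_{15} + \frac{700 \sinh{\left(1 \right)}}{1867} e_{24} + \frac{1400 \sinh{\left(1 \right)}}{1867} e_{34} - \frac{840 \sinh{\left(1 \right)}}{1867} e_{45}


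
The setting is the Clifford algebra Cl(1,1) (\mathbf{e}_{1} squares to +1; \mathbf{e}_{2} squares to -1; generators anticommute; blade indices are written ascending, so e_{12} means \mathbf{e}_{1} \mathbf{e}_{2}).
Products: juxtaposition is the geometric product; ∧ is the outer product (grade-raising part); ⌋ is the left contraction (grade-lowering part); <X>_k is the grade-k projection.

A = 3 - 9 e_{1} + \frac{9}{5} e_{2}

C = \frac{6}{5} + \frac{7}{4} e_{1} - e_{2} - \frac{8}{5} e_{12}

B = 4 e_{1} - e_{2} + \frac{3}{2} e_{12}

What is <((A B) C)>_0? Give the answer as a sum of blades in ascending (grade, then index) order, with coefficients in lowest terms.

step 1: -\frac{171}{5} + \frac{147}{10} e_{1} - \frac{33}{2} e_{2} + \frac{63}{10} e_{12}
step 2: -\frac{8379}{200} - \frac{951}{100} e_{1} - \frac{4029}{200} e_{2} + \frac{15291}{200} e_{12}
step 3: -\frac{8379}{200}
Answer: -\frac{8379}{200}


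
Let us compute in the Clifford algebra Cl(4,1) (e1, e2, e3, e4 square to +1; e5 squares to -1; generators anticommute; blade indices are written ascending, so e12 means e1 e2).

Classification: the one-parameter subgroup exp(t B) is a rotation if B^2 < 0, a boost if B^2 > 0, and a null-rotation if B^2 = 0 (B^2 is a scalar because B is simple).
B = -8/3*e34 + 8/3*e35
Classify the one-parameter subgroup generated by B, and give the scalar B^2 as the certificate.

B^2 term by term: the squares give (-8/3)^2*(e34)^2 + (8/3)^2*(e35)^2 = 64/9*(-1) + 64/9*(+1) = 0 (each basis 2-blade squares to minus the product of its generators' squares); cross terms between blades sharing an index anticommute and cancel. So B^2 = 0.
Answer: null-rotation, certificate B^2 = 0. Check the certificate: B^2 = 0, and that sign is decisive whatever form B takes.


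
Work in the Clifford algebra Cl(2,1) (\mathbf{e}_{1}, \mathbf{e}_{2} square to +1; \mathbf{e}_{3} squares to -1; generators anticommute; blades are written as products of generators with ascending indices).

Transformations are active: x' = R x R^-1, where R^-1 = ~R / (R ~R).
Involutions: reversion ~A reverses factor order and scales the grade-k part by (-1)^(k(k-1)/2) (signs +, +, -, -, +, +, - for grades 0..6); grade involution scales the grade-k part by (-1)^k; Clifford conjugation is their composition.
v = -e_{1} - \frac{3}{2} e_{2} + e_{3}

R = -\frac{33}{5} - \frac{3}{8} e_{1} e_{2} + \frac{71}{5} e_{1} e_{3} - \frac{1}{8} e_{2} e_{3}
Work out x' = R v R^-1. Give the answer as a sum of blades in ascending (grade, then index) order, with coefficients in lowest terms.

~R = -\frac{33}{5} + \frac{3}{8} e_{1} e_{2} - \frac{71}{5} e_{1} e_{3} + \frac{1}{8} e_{2} e_{3}, and R ~R = -\frac{31591}{200}, so R^-1 = ~R / (-\frac{31591}{200}).
R v = -\frac{563}{80} e_{1} + \frac{193}{20} e_{2} + \frac{593}{80} e_{3} + \frac{421}{20} e_{1} e_{2} e_{3}
Answer: \frac{3417}{9026} e_{1} - \frac{93403}{63182} e_{2} - \frac{17729}{63182} e_{3}


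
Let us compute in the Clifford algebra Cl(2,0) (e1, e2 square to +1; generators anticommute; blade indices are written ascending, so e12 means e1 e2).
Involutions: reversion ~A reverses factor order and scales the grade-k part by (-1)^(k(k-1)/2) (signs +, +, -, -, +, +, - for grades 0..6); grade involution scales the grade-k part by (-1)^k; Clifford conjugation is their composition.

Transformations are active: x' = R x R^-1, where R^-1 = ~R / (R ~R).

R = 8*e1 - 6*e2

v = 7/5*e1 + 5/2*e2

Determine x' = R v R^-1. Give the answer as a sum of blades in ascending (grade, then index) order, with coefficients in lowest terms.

~R = 8*e1 - 6*e2, and R ~R = 100, so R^-1 = ~R / (100).
R v = -19/5 + 142/5*e12
Answer: -251/125*e1 - 511/250*e2


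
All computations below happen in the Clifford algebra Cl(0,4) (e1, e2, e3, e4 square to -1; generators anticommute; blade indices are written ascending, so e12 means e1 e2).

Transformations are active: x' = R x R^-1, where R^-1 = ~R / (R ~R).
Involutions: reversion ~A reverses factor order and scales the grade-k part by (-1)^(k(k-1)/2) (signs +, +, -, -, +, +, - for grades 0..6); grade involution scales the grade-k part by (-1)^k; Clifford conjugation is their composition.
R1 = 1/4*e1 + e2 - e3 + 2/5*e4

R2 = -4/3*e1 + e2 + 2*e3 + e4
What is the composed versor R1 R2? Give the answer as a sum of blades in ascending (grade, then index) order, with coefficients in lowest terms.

Distribute over the terms of R1 (each basis-blade product reordered to ascending indices, repeated generators contracted through their squares):
(1/4*e1) R2 = 1/3 + 1/4*e12 + 1/2*e13 + 1/4*e14
(e2) R2 = -1 + 4/3*e12 + 2*e23 + e24
(-e3) R2 = 2 - 4/3*e13 + e23 - e34
(2/5*e4) R2 = -2/5 + 8/15*e14 - 2/5*e24 - 4/5*e34
Summing the partial products and collecting blades:
Answer: 14/15 + 19/12*e12 - 5/6*e13 + 47/60*e14 + 3*e23 + 3/5*e24 - 9/5*e34


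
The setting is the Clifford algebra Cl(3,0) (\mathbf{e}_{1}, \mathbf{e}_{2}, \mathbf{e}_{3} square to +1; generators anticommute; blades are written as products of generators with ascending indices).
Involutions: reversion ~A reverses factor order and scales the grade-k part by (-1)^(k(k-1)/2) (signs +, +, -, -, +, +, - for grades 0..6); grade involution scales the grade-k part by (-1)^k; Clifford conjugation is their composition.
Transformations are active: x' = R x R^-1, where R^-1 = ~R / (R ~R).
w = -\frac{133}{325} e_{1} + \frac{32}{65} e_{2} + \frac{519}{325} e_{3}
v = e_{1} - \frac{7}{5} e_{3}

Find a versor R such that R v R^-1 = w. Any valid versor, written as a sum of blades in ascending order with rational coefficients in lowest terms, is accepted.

Take R = v + w = \frac{192}{325} e_{1} + \frac{32}{65} e_{2} + \frac{64}{325} e_{3}. Because q(v) = q(w) = \frac{74}{25}, conjugation by R sends v exactly to w.
Answer: \frac{192}{325} e_{1} + \frac{32}{65} e_{2} + \frac{64}{325} e_{3}


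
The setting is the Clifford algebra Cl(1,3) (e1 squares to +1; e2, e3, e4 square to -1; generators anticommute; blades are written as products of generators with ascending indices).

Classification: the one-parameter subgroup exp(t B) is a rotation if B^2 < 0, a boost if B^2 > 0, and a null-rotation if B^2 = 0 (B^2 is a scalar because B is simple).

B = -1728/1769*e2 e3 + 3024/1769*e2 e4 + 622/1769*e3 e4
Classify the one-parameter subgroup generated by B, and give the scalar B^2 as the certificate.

B^2 term by term: the squares give (-1728/1769)^2*(e2 e3)^2 + (3024/1769)^2*(e2 e4)^2 + (622/1769)^2*(e3 e4)^2 = 2985984/3129361*(-1) + 9144576/3129361*(-1) + 386884/3129361*(-1) = -4 (each basis 2-blade squares to minus the product of its generators' squares); cross terms between blades sharing an index anticommute and cancel. So B^2 = -4.
Answer: rotation, certificate B^2 = -4. No conjugation can change B^2 = -4; the sign gives the class.


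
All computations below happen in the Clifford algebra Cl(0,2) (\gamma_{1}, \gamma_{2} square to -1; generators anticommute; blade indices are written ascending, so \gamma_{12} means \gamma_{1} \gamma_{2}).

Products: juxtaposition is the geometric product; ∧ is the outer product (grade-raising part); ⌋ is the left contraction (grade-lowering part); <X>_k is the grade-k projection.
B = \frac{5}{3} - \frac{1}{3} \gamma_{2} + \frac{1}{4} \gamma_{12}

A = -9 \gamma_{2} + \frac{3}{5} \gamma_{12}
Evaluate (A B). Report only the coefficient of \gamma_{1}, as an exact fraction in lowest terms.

step 1: -\frac{63}{20} - \frac{41}{20} \gamma_{1} - 15 \gamma_{2} + \gamma_{12}
Answer: -\frac{41}{20}


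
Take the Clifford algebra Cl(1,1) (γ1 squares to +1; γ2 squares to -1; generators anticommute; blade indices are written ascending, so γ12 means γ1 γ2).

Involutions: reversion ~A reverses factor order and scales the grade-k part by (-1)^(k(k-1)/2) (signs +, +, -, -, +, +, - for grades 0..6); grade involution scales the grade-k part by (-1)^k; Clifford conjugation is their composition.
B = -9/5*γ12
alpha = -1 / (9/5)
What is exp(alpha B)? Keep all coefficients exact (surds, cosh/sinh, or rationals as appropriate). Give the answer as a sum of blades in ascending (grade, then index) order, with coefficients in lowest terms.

B^2 = (-9/5)^2*(γ12)^2 = 81/25*(+1) = 81/25 (a basis 2-blade squares to minus the product of its generators' squares).
B^2 = 81/25 — B^2 > 0, so the exponential closes hyperbolically: l = 9/5, alpha*l = -1, so exp(alpha B) = cosh(-1) + (sinh(-1)/(9/5))*B = cosh(1) + (-5*sinh(1)/9)*B.
Answer: cosh(1) + sinh(1)*γ12


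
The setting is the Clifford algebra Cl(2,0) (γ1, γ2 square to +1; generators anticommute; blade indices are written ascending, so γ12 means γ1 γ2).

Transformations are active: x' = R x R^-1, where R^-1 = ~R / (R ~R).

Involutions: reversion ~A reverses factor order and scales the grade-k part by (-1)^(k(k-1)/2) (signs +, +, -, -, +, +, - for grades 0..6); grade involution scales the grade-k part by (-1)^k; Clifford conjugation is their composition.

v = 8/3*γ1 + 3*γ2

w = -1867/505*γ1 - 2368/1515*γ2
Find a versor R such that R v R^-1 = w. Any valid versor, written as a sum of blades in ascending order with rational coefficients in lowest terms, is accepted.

Take R = v + w = -1561/1515*γ1 + 2177/1515*γ2. Because q(v) = q(w) = 145/9, conjugation by R sends v exactly to w.
Answer: -1561/1515*γ1 + 2177/1515*γ2


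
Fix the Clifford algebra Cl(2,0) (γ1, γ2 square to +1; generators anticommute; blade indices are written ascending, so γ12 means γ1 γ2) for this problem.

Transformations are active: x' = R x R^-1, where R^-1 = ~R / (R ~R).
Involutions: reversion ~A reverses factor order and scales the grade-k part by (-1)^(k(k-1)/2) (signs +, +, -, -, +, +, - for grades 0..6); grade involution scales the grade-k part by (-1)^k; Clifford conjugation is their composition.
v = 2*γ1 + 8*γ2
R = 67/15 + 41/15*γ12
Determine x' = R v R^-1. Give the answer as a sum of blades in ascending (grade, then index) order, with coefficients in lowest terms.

~R = 67/15 - 41/15*γ12, and R ~R = 1234/45, so R^-1 = ~R / (1234/45).
R v = 154/5*γ1 + 454/15*γ2
Answer: 24784/3085*γ1 + 5738/3085*γ2


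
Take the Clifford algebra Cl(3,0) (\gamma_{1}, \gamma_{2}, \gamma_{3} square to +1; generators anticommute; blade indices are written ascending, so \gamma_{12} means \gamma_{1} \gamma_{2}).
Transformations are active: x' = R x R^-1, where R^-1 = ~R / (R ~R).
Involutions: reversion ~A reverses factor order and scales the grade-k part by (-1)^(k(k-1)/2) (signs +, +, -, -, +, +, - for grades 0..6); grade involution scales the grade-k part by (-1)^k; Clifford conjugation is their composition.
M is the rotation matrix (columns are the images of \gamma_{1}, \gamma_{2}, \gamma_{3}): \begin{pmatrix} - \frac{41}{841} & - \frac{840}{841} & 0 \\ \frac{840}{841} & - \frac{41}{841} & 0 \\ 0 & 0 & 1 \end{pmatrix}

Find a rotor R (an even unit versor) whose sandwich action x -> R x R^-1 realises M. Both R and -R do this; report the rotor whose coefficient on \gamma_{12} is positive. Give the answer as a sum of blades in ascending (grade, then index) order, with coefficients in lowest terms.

Method: write R = a + b12*\gamma_{12} + b13*\gamma_{13} + b23*\gamma_{23} with a^2 + b12^2 + b13^2 + b23^2 = 1 (so R^-1 = ~R). Expanding the columns R e_j ~R gives tr M = 4a^2 - 1 and, from the antisymmetric part, M21 - M12 = -4a*b12, M13 - M31 = 4a*b13, M32 - M23 = -4a*b23.
Here tr M = \frac{759}{841}, so a^2 = (1 + tr M)/4 = \frac{400}{841} and a = ±\frac{20}{29}. Taking a = \frac{20}{29}: M21 - M12 = \frac{1680}{841}, M13 - M31 = 0, M32 - M23 = 0, giving b12 = -\frac{21}{29}, b13 = 0, b23 = 0, i.e. R = \frac{20}{29} - \frac{21}{29} \gamma_{12}.
Its \gamma_{12} coefficient is negative, so report the other preimage -R.
Answer: -\frac{20}{29} + \frac{21}{29} \gamma_{12}. Note: both R and -R realise this M (trace \frac{759}{841}); the covering map identifies them, and the \gamma_{12}-coefficient sign is the tie-breaker.


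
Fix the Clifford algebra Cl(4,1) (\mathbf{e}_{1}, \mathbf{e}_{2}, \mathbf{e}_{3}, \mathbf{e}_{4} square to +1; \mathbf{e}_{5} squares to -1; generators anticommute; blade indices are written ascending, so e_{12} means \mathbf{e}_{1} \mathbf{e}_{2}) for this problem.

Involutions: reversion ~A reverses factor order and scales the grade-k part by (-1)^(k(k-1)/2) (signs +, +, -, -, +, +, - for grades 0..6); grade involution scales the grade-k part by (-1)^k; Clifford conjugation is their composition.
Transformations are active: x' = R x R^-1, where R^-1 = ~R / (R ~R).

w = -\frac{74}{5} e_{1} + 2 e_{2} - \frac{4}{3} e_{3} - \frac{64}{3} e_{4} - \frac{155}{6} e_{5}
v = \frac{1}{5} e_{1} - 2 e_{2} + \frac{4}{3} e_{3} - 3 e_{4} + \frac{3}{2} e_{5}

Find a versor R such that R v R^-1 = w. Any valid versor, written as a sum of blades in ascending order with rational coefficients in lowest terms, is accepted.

Sketch: the shared square \frac{11311}{900} makes R = v + w = -\frac{73}{5} e_{1} - \frac{73}{3} e_{4} - \frac{73}{3} e_{5} the natural versor; its sandwich fixes that direction, negates (v - w)/2, and sends v to w.
Answer: -\frac{73}{5} e_{1} - \frac{73}{3} e_{4} - \frac{73}{3} e_{5}


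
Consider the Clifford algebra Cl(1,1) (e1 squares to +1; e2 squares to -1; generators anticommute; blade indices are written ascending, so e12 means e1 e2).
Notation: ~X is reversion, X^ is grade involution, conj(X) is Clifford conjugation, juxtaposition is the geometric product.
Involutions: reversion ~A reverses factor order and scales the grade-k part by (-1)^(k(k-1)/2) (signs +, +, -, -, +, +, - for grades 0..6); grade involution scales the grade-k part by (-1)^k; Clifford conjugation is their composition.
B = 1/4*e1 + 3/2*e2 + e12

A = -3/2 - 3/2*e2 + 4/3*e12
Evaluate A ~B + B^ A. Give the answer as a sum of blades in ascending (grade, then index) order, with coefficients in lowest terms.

first term: 11/12 - 7/8*e1 - 31/12*e2 + 15/8*e12
second term: -11/12 - 1/8*e1 + 23/12*e2 - 9/8*e12
Answer: -e1 - 2/3*e2 + 3/4*e12


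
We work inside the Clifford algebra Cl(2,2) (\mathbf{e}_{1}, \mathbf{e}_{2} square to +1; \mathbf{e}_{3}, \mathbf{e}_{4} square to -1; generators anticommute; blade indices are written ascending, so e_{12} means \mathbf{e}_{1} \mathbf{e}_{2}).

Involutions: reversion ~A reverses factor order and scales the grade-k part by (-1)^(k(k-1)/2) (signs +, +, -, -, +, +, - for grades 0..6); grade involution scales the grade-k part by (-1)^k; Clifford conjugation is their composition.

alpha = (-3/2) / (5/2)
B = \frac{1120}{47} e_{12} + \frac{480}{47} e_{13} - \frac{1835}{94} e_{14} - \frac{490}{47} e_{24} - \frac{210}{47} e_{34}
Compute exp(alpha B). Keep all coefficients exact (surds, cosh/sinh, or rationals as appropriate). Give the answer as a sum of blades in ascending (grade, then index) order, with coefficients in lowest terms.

B^2 term by term: the squares give (\frac{1120}{47})^2*(e_{12})^2 + (\frac{480}{47})^2*(e_{13})^2 + (-\frac{1835}{94})^2*(e_{14})^2 + (-\frac{490}{47})^2*(e_{24})^2 + (-\frac{210}{47})^2*(e_{34})^2 = \frac{1254400}{2209}*(-1) + \frac{230400}{2209}*(+1) + \frac{3367225}{8836}*(+1) + \frac{240100}{2209}*(+1) + \frac{44100}{2209}*(-1) = \frac{25}{4} (each basis 2-blade squares to minus the product of its generators' squares); cross terms between blades sharing an index anticommute and cancel; the commuting (index-disjoint) pairs give grade-4 terms 2*c*c'*(blade product), which cancel blade by blade — e_{1234}: -\frac{470400}{2209} + \frac{470400}{2209} = 0 — confirming B is simple. So B^2 = \frac{25}{4}.
B^2 = \frac{25}{4} — B^2 > 0, so the exponential closes hyperbolically: l = \frac{5}{2}, alpha*l = - \frac{3}{2}, so exp(alpha B) = cosh(- \frac{3}{2}) + (sinh(- \frac{3}{2})/(\frac{5}{2}))*B = \cosh{\left(\frac{3}{2} \right)} + (- \frac{2 \sinh{\left(\frac{3}{2} \right)}}{5})*B.
Answer: \cosh{\left(\frac{3}{2} \right)} - \frac{448 \sinh{\left(\frac{3}{2} \right)}}{47} e_{12} - \frac{192 \sinh{\left(\frac{3}{2} \right)}}{47} e_{13} + \frac{367 \sinh{\left(\frac{3}{2} \right)}}{47} e_{14} + \frac{196 \sinh{\left(\frac{3}{2} \right)}}{47} e_{24} + \frac{84 \sinh{\left(\frac{3}{2} \right)}}{47} e_{34}


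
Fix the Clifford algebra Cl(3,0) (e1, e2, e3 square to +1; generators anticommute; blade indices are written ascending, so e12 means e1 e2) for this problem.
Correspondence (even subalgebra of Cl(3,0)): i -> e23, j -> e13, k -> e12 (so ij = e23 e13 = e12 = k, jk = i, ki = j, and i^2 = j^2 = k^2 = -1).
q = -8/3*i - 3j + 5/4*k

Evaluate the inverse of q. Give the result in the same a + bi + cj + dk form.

In blades: q = 5/4*e12 - 3*e13 - 8/3*e23.
With qbar = -5/4*e12 + 3*e13 + 8/3*e23 (scalar fixed, mapped units negated), q qbar = 2545/144 (the sum of squared coefficients), so q^-1 = qbar / (2545/144) = -36/509*e12 + 432/2545*e13 + 384/2545*e23; translating back:
Answer: 384/2545*i + 432/2545*j - 36/509*k


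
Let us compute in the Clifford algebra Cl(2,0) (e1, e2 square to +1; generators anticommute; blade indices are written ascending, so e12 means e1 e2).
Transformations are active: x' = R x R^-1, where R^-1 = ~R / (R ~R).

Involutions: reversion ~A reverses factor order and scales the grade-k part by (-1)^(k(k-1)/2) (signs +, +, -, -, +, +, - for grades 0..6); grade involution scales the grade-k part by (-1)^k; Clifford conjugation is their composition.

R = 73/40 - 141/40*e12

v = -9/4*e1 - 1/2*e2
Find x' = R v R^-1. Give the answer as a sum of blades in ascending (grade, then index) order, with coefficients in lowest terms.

~R = 73/40 + 141/40*e12, and R ~R = 2521/160, so R^-1 = ~R / (2521/160).
R v = -75/32*e1 - 283/32*e2
Answer: 8607/5042*e1 - 15617/10084*e2


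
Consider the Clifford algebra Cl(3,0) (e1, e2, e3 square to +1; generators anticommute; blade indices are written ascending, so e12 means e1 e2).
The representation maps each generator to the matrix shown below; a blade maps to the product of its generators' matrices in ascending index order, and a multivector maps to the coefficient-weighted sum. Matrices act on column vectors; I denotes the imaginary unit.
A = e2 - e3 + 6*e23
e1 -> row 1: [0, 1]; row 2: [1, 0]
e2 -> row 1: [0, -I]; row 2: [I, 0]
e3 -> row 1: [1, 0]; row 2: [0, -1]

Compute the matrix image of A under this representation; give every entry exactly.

Bivector images (products of the table entries): rho(e23) = rho(e2)rho(e3) = row 1: [0, I]; row 2: [I, 0].
M = (1)*rho(e2) + (-1)*rho(e3) + (6)*rho(e23), summed entrywise:
Answer: row 1: [-1, 5*I]; row 2: [7*I, 1]


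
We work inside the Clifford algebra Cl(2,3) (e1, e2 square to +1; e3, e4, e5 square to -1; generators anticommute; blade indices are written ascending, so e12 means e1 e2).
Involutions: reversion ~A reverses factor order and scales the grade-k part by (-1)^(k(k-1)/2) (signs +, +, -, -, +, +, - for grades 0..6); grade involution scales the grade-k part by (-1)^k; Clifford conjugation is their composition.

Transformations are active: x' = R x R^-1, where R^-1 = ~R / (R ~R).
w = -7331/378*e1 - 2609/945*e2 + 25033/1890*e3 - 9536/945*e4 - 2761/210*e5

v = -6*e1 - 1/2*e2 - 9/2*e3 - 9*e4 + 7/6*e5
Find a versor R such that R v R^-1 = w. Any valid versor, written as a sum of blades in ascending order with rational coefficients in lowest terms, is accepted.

Take R = v + w = -9599/378*e1 - 6163/1890*e2 + 8264/945*e3 - 18041/945*e4 - 1258/105*e5. Because q(v) = q(w) = -2389/36, conjugation by R sends v exactly to w.
Answer: -9599/378*e1 - 6163/1890*e2 + 8264/945*e3 - 18041/945*e4 - 1258/105*e5


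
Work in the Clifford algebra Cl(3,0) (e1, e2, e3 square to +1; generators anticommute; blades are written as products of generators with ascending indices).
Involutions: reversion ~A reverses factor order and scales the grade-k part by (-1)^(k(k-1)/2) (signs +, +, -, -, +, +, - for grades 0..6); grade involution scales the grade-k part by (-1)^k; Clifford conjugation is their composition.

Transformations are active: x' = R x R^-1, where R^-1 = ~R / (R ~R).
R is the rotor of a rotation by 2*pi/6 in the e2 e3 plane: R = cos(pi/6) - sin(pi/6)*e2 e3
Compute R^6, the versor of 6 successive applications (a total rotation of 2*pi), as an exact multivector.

Rotor phase runs at HALF the rotation angle; powers of one rotor simply add phase, so after 6 steps in e2 e3 the phase is 6*pi/6 = pi and R^6 = cos(pi) - sin(pi)*e2 e3.
cos(pi) = -1 and sin(pi) = 0, so R^6 = -1. The total rotation 2*pi is 1 full turn, so every vector returns to itself, yet the rotor is -1, on the OTHER sheet of the double cover (an odd number of 2*pi turns).
Answer: -1


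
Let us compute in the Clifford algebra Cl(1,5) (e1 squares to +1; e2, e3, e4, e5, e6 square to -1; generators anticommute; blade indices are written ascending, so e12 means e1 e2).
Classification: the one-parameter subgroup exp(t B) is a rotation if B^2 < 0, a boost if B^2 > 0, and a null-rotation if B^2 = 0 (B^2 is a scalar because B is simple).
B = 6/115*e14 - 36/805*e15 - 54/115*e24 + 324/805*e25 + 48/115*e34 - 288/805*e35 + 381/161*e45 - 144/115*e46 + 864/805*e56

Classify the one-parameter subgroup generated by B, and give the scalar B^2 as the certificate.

B^2 term by term: the squares give (6/115)^2*(e14)^2 + (-36/805)^2*(e15)^2 + (-54/115)^2*(e24)^2 + (324/805)^2*(e25)^2 + (48/115)^2*(e34)^2 + (-288/805)^2*(e35)^2 + (381/161)^2*(e45)^2 + (-144/115)^2*(e46)^2 + (864/805)^2*(e56)^2 = 36/13225*(+1) + 1296/648025*(+1) + 2916/13225*(-1) + 104976/648025*(-1) + 2304/13225*(-1) + 82944/648025*(-1) + 145161/25921*(-1) + 20736/13225*(-1) + 746496/648025*(-1) = -9 (each basis 2-blade squares to minus the product of its generators' squares); cross terms between blades sharing an index anticommute and cancel; the commuting (index-disjoint) pairs give grade-4 terms 2*c*c'*(blade product), which cancel blade by blade — e1245: -3888/92575 + 3888/92575 = 0; e1345: 3456/92575 - 3456/92575 = 0; e1456: 10368/92575 - 10368/92575 = 0; e2345: -31104/92575 + 31104/92575 = 0; e2456: -93312/92575 + 93312/92575 = 0; e3456: 82944/92575 - 82944/92575 = 0 — confirming B is simple. So B^2 = -9.
Answer: rotation, certificate B^2 = -9. Key observation: B^2 = -9 is a conjugation invariant, so its sign decides the class regardless of the surface form of B.
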